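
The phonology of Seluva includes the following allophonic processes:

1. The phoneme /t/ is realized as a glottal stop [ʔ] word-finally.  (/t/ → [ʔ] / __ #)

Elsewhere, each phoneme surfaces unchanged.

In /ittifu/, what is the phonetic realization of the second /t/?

[t]

/t/ (between /t/ and /i/) fails the environment for rule 1, so it stays [t].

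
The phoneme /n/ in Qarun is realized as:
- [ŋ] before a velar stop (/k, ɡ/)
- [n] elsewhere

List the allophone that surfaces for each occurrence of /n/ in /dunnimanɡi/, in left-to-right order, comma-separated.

[n], [n], [ŋ]

Occurrence 1 (position 3): no conditioning environment matches → elsewhere allophone [n].
Occurrence 2 (position 4): no conditioning environment matches → elsewhere allophone [n].
Occurrence 3 (position 8): before a velar stop → [ŋ].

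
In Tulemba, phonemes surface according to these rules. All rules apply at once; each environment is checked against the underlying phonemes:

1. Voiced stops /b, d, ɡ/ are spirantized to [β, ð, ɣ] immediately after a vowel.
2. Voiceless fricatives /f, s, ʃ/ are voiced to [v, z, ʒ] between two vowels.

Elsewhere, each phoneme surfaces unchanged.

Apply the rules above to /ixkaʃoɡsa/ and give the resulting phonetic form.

/i/ (word-initial): no rule targets it → [i].
/x/ stays [x].
/k/ (between /x/ and /a/) is unaffected → [k].
/a/ — not in any rule's target class → [a].
/ʃ/ (between /a/ and /o/): between two vowels, so rule 2 applies → [ʒ].
/o/ (between /ʃ/ and /ɡ/) is unaffected → [o].
/ɡ/ (between /o/ and /s/): immediately after a vowel, so rule 1 applies → [ɣ].
/s/ (between /ɡ/ and /a/): rule 2 targets it, but not between two vowels → unchanged [s].
/a/ (word-final) is unaffected → [a].

[ixkaʒoɣsa]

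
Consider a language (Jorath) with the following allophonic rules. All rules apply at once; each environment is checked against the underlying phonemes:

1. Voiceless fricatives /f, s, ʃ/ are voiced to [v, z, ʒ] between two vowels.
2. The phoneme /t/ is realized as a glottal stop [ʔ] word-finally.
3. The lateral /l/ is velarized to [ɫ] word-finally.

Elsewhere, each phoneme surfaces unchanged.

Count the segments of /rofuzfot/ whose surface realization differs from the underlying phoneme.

2

Segments that undergo a rule: /f/ → [v] (rule 1); /t/ → [ʔ] (rule 2).
All other segments surface unchanged.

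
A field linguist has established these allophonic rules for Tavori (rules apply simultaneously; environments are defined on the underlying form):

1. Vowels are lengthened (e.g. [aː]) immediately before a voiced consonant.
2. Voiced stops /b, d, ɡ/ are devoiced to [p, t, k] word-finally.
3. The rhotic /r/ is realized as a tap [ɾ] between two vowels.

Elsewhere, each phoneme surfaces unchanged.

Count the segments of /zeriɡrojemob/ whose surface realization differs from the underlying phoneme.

7

Segments that undergo a rule: /e/ → [eː] (rule 1); /r/ → [ɾ] (rule 3); /i/ → [iː] (rule 1); /o/ → [oː] (rule 1); /e/ → [eː] (rule 1); /o/ → [oː] (rule 1); /b/ → [p] (rule 2).
All other segments surface unchanged.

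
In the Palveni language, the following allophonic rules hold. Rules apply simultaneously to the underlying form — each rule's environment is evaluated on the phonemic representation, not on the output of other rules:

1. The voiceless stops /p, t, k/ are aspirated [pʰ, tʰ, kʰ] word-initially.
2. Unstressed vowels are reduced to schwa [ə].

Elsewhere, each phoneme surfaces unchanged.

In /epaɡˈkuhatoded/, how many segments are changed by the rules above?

5

Segments that undergo a rule: /e/ → [ə] (rule 2); /a/ → [ə] (rule 2); /a/ → [ə] (rule 2); /o/ → [ə] (rule 2); /e/ → [ə] (rule 2).
All other segments surface unchanged.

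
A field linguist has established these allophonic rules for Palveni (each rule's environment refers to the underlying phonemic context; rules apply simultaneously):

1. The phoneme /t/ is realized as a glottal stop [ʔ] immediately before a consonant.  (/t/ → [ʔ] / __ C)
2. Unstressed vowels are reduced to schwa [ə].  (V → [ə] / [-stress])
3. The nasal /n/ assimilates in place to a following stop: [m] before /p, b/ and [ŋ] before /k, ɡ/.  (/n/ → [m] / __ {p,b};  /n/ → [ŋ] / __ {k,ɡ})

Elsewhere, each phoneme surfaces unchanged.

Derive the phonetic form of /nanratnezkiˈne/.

/n/ — word-initial; rule 3 does not apply here → [n].
/a/ (between /n/ and /n/) occurs in an unstressed syllable → [ə] by rule 2.
/n/ (between /a/ and /r/) is in the target of rule 3 but the environment (before a labial or velar stop) is not met → [n].
Rule 2 applies to /a/ (between /r/ and /t/: in an unstressed syllable) → [ə].
/t/ — between /a/ and /n/, immediately before a consonant — surfaces as [ʔ] (rule 1).
/n/ — between /t/ and /e/; rule 3 does not apply here → [n].
/e/ (between /n/ and /z/) occurs in an unstressed syllable → [ə] by rule 2.
Rule 2 applies to /i/ (between /k/ and /n/: in an unstressed syllable) → [ə].
/n/ — between /i/ and /e/; rule 3 does not apply here → [n].
/e/ — word-final; rule 2 does not apply here → [e].

[nənrəʔnəzkəˈne]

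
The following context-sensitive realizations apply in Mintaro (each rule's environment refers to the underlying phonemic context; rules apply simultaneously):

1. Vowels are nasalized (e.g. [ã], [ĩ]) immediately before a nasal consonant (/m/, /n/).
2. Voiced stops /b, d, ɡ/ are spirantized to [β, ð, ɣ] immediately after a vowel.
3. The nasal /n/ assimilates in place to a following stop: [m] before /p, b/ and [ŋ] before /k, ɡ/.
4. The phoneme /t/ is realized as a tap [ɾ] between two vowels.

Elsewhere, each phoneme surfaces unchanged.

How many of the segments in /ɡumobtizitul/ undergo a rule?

3

Segments that undergo a rule: /u/ → [ũ] (rule 1); /b/ → [β] (rule 2); /t/ → [ɾ] (rule 4).
All other segments surface unchanged.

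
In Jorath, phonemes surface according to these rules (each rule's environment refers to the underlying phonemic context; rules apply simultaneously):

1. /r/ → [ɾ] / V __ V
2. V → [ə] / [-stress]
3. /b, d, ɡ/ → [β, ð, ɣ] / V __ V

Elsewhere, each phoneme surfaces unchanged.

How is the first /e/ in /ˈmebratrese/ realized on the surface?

/e/ (between /m/ and /b/): rule 2 targets it, but not in an unstressed syllable → unchanged [e].

[e]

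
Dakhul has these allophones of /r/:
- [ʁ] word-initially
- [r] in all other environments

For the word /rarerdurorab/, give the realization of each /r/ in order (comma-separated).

Occurrence 1 (position 1): word-initially → [ʁ].
Occurrence 2 (position 3): no conditioning environment matches → elsewhere allophone [r].
Occurrence 3 (position 5): no conditioning environment matches → elsewhere allophone [r].
Occurrence 4 (position 8): no conditioning environment matches → elsewhere allophone [r].
Occurrence 5 (position 10): no conditioning environment matches → elsewhere allophone [r].

[ʁ], [r], [r], [r], [r]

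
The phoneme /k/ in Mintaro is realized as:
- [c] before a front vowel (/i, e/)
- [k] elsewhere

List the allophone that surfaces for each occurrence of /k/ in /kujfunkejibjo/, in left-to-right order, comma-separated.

[k], [c]

Occurrence 1 (position 1): no conditioning environment matches → elsewhere allophone [k].
Occurrence 2 (position 7): before a front vowel → [c].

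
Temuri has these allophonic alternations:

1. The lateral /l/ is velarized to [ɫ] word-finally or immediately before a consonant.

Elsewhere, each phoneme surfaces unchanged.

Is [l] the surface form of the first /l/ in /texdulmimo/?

No

/l/ (between /u/ and /m/): word-finally or immediately before a consonant, so rule 1 applies → [ɫ].
The actual realization is [ɫ], not [l].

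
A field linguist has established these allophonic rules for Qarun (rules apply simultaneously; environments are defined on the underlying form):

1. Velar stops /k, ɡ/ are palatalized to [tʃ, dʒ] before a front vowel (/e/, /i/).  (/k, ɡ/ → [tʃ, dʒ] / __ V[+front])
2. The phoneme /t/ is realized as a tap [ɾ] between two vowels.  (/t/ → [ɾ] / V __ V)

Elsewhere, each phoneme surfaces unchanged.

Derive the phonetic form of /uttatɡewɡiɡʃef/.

/u/ (word-initial): no rule targets it → [u].
/t/ (between /u/ and /t/): rule 2 targets it, but not between two vowels → unchanged [t].
/t/ (between /t/ and /a/) fails the environment for rule 2, so it stays [t].
/a/ — not in any rule's target class → [a].
/t/ (between /a/ and /ɡ/) is in the target of rule 2 but the environment (between two vowels) is not met → [t].
Rule 1 applies to /ɡ/ (between /t/ and /e/: before a front vowel) → [dʒ].
/e/ — not in any rule's target class → [e].
/w/ (between /e/ and /ɡ/): no rule targets it → [w].
/ɡ/ (between /w/ and /i/): before a front vowel, so rule 1 applies → [dʒ].
/i/ stays [i].
/ɡ/ (between /i/ and /ʃ/) is in the target of rule 1 but the environment (before a front vowel) is not met → [ɡ].
/ʃ/ (between /ɡ/ and /e/) is unaffected → [ʃ].
/e/ (between /ʃ/ and /f/) is unaffected → [e].
/f/ stays [f].

[uttatdʒewdʒiɡʃef]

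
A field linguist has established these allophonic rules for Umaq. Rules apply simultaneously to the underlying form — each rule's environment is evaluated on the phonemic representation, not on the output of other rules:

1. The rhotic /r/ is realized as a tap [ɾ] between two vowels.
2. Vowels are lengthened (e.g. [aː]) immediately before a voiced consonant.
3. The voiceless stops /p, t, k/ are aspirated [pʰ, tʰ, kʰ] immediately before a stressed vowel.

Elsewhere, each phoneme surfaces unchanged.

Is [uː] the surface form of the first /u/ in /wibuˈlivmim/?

/u/ — between /b/ and /l/, before a voiced consonant — surfaces as [uː] (rule 2).
The actual realization is [uː], which matches [uː].

Yes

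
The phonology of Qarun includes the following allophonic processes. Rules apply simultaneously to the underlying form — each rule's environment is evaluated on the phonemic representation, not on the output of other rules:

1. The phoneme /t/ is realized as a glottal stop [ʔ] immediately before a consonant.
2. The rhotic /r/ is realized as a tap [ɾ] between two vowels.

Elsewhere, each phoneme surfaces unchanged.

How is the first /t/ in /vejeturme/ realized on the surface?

[t]

/t/ (between /e/ and /u/): rule 1 targets it, but not immediately before a consonant → unchanged [t].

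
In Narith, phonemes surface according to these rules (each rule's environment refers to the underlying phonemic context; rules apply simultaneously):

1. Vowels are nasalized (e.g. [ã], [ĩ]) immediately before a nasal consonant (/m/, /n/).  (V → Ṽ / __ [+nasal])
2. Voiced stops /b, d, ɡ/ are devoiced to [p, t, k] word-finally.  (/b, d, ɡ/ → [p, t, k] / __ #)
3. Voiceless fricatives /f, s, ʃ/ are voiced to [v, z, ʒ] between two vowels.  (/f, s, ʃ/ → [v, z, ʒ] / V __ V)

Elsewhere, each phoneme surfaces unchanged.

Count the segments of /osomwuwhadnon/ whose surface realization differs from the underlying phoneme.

Segments that undergo a rule: /s/ → [z] (rule 3); /o/ → [õ] (rule 1); /o/ → [õ] (rule 1).
All other segments surface unchanged.

3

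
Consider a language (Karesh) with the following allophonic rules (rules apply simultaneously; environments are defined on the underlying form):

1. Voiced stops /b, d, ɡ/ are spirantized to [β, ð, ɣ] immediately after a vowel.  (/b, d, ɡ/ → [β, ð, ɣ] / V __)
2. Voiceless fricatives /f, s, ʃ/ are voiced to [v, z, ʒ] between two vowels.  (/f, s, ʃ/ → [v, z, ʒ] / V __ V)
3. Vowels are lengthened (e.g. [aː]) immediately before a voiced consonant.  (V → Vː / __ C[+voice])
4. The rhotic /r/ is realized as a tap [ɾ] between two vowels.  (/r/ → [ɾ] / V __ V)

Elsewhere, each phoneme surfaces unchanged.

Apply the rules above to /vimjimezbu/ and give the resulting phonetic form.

[viːmjiːmeːzbu]

/v/ — not in any rule's target class → [v].
/i/ — between /v/ and /m/, before a voiced consonant — surfaces as [iː] (rule 3).
/m/ (between /i/ and /j/): no rule targets it → [m].
/j/ (between /m/ and /i/) is unaffected → [j].
/i/ — between /j/ and /m/, before a voiced consonant — surfaces as [iː] (rule 3).
/m/ (between /i/ and /e/): no rule targets it → [m].
/e/ meets the environment for rule 3 (before a voiced consonant) → [eː].
/z/ (between /e/ and /b/) is unaffected → [z].
/b/ — between /z/ and /u/; rule 1 does not apply here → [b].
/u/ (word-final): rule 3 targets it, but not before a voiced consonant → unchanged [u].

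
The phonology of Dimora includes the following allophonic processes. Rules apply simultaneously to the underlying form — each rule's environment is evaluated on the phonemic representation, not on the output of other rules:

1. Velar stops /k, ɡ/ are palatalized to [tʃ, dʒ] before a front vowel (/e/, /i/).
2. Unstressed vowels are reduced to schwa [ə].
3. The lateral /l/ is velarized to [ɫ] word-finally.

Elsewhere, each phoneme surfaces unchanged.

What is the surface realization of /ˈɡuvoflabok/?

/ɡ/ (word-initial) fails the environment for rule 1, so it stays [ɡ].
/u/ — between /ɡ/ and /v/; rule 2 does not apply here → [u].
Rule 2 applies to /o/ (between /v/ and /f/: in an unstressed syllable) → [ə].
/l/ (between /f/ and /a/) is in the target of rule 3 but the environment (word-finally) is not met → [l].
/a/ — between /l/ and /b/, in an unstressed syllable — surfaces as [ə] (rule 2).
Rule 2 applies to /o/ (between /b/ and /k/: in an unstressed syllable) → [ə].
/k/ — word-final; rule 1 does not apply here → [k].

[ˈɡuvəfləbək]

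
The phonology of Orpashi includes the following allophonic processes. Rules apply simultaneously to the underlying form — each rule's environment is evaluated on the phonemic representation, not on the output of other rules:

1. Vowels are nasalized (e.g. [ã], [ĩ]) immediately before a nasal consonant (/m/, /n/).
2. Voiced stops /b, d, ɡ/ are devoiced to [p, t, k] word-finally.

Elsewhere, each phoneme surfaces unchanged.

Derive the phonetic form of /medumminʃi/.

[medũmmĩnʃi]

/m/ (word-initial) is unaffected → [m].
/e/ (between /m/ and /d/) is in the target of rule 1 but the environment (before a nasal consonant) is not met → [e].
/d/ — between /e/ and /u/; rule 2 does not apply here → [d].
Rule 1 applies to /u/ (between /d/ and /m/: before a nasal consonant) → [ũ].
/m/ (between /u/ and /m/) is unaffected → [m].
/m/ (between /m/ and /i/) is unaffected → [m].
/i/ meets the environment for rule 1 (before a nasal consonant) → [ĩ].
/n/ (between /i/ and /ʃ/): no rule targets it → [n].
/ʃ/ (between /n/ and /i/) is unaffected → [ʃ].
/i/ — word-final; rule 1 does not apply here → [i].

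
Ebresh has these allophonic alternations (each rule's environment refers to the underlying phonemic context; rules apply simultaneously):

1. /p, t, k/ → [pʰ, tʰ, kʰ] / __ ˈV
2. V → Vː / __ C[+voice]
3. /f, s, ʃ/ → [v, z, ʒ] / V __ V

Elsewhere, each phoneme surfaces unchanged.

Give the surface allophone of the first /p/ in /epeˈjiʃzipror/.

/p/ (between /e/ and /e/): rule 1 targets it, but not immediately before a stressed vowel → unchanged [p].

[p]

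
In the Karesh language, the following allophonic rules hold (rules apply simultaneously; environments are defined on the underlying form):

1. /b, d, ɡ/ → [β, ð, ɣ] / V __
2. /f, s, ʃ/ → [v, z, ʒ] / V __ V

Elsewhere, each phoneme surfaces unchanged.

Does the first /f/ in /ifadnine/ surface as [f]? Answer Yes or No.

/f/ meets the environment for rule 2 (between two vowels) → [v].
The actual realization is [v], not [f].

No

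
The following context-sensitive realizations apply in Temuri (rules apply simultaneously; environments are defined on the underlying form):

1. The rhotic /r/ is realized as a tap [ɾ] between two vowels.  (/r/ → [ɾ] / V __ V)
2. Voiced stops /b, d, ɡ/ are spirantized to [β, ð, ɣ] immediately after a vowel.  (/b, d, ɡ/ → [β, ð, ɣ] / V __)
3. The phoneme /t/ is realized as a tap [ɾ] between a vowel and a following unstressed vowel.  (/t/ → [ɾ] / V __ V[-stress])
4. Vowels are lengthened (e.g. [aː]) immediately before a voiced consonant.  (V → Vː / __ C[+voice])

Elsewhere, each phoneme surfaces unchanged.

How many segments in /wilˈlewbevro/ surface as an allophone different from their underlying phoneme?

Segments that undergo a rule: /i/ → [iː] (rule 4); /e/ → [eː] (rule 4); /e/ → [eː] (rule 4).
All other segments surface unchanged.

3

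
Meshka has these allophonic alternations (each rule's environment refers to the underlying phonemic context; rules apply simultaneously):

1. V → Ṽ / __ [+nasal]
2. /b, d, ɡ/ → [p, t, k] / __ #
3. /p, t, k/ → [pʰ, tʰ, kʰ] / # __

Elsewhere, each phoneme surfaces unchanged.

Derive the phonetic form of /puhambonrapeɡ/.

[pʰuhãmbõnrapek]

/p/ (word-initial): word-initially, so rule 3 applies → [pʰ].
/u/ — between /p/ and /h/; rule 1 does not apply here → [u].
/h/ — not in any rule's target class → [h].
/a/ (between /h/ and /m/) occurs before a nasal consonant → [ã] by rule 1.
/m/ stays [m].
/b/ (between /m/ and /o/): rule 2 targets it, but not word-finally → unchanged [b].
/o/ — between /b/ and /n/, before a nasal consonant — surfaces as [õ] (rule 1).
/n/ — not in any rule's target class → [n].
/r/ (between /n/ and /a/): no rule targets it → [r].
/a/ — between /r/ and /p/; rule 1 does not apply here → [a].
/p/ (between /a/ and /e/) is in the target of rule 3 but the environment (word-initially) is not met → [p].
/e/ — between /p/ and /ɡ/; rule 1 does not apply here → [e].
/ɡ/ meets the environment for rule 2 (word-finally) → [k].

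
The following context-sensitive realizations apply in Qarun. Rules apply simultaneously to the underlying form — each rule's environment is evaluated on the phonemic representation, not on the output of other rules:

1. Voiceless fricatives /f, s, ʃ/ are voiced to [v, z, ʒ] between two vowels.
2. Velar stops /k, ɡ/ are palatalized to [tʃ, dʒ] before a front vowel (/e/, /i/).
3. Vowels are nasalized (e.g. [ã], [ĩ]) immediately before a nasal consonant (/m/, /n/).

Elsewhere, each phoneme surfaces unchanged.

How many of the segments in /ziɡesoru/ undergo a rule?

Segments that undergo a rule: /ɡ/ → [dʒ] (rule 2); /s/ → [z] (rule 1).
All other segments surface unchanged.

2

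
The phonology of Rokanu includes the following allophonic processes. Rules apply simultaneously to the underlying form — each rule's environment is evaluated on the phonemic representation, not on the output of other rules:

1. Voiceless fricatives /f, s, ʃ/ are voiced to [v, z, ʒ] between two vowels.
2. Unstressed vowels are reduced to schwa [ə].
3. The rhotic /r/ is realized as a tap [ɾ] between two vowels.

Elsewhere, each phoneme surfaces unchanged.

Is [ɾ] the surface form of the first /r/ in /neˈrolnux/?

Yes

/r/ (between /e/ and /o/): between two vowels, so rule 3 applies → [ɾ].
The actual realization is [ɾ], which matches [ɾ].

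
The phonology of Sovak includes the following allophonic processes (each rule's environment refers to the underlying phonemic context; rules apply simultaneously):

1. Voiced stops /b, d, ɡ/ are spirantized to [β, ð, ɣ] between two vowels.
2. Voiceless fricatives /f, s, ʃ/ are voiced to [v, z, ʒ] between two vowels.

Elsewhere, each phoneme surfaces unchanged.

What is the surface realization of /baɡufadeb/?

[baɣuvaðeb]

/b/ — word-initial; rule 1 does not apply here → [b].
Rule 1 applies to /ɡ/ (between /a/ and /u/: between two vowels) → [ɣ].
/f/ meets the environment for rule 2 (between two vowels) → [v].
/d/ (between /a/ and /e/) occurs between two vowels → [ð] by rule 1.
/b/ (word-final) is in the target of rule 1 but the environment (between two vowels) is not met → [b].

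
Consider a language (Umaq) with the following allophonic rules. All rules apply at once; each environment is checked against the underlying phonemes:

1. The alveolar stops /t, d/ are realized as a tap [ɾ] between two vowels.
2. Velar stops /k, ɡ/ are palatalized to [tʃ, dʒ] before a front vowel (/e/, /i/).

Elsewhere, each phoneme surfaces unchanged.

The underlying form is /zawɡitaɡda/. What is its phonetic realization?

[zawdʒiɾaɡda]

/z/ (word-initial) is unaffected → [z].
/a/ — not in any rule's target class → [a].
/w/ (between /a/ and /ɡ/) is unaffected → [w].
Rule 2 applies to /ɡ/ (between /w/ and /i/: before a front vowel) → [dʒ].
/i/ — not in any rule's target class → [i].
/t/ — between /i/ and /a/, between two vowels — surfaces as [ɾ] (rule 1).
/a/ — not in any rule's target class → [a].
/ɡ/ (between /a/ and /d/) fails the environment for rule 2, so it stays [ɡ].
/d/ (between /ɡ/ and /a/) is in the target of rule 1 but the environment (between two vowels) is not met → [d].
/a/ stays [a].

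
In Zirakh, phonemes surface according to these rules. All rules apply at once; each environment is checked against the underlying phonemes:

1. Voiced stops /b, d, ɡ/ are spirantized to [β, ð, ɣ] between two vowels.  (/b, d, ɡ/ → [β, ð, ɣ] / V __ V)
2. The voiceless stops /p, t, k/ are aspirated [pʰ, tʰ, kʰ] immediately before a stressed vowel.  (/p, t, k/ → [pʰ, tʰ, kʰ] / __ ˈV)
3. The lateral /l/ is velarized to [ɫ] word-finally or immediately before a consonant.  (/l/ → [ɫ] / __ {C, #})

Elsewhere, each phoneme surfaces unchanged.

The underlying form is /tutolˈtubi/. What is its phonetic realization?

/t/ — word-initial; rule 2 does not apply here → [t].
/u/ stays [u].
/t/ (between /u/ and /o/) fails the environment for rule 2, so it stays [t].
/o/ (between /t/ and /l/): no rule targets it → [o].
/l/ — between /o/ and /t/, word-finally or immediately before a consonant — surfaces as [ɫ] (rule 3).
/t/ (between /l/ and /u/) occurs immediately before a stressed vowel → [tʰ] by rule 2.
/u/ — not in any rule's target class → [u].
/b/ (between /u/ and /i/): between two vowels, so rule 1 applies → [β].
/i/ stays [i].

[tutoɫˈtʰuβi]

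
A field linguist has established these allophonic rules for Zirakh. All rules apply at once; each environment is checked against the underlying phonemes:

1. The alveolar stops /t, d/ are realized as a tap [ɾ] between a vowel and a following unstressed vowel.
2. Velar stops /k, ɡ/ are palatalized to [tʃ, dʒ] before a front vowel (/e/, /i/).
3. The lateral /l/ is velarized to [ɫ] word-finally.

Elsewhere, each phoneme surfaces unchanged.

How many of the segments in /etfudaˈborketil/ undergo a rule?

Segments that undergo a rule: /d/ → [ɾ] (rule 1); /k/ → [tʃ] (rule 2); /t/ → [ɾ] (rule 1); /l/ → [ɫ] (rule 3).
All other segments surface unchanged.

4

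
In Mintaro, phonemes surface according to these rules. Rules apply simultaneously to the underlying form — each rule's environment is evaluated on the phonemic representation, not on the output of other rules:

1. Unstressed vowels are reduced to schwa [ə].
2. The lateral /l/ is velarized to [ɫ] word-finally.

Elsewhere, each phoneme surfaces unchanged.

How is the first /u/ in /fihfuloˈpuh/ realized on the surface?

[ə]

/u/ (between /f/ and /l/) occurs in an unstressed syllable → [ə] by rule 1.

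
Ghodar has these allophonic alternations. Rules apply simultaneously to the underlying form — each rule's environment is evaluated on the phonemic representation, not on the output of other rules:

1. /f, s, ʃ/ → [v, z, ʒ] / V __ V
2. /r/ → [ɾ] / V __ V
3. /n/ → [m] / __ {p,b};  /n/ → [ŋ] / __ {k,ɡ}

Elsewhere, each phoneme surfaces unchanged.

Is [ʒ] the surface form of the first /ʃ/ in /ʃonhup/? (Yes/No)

No

/ʃ/ (word-initial): rule 1 targets it, but not between two vowels → unchanged [ʃ].
The actual realization is [ʃ], not [ʒ].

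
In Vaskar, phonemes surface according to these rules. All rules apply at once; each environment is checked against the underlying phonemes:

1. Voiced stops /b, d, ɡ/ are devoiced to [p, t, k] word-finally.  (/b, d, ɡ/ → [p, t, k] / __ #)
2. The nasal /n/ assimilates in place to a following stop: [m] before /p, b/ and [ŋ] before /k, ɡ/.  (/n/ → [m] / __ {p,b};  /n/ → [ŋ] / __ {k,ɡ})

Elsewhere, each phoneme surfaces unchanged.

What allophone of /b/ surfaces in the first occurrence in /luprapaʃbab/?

[b]

/b/ — between /ʃ/ and /a/; rule 1 does not apply here → [b].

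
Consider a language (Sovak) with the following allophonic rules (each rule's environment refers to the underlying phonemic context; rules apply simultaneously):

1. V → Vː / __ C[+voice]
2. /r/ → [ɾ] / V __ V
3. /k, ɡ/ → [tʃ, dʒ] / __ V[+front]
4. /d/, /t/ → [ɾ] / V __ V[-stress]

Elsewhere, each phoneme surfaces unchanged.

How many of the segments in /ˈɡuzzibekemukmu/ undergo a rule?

Segments that undergo a rule: /u/ → [uː] (rule 1); /i/ → [iː] (rule 1); /k/ → [tʃ] (rule 3); /e/ → [eː] (rule 1).
All other segments surface unchanged.

4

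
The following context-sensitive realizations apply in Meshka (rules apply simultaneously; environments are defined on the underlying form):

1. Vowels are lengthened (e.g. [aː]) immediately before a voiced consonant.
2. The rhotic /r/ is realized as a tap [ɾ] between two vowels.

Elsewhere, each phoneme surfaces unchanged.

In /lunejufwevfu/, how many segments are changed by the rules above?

Segments that undergo a rule: /u/ → [uː] (rule 1); /e/ → [eː] (rule 1); /e/ → [eː] (rule 1).
All other segments surface unchanged.

3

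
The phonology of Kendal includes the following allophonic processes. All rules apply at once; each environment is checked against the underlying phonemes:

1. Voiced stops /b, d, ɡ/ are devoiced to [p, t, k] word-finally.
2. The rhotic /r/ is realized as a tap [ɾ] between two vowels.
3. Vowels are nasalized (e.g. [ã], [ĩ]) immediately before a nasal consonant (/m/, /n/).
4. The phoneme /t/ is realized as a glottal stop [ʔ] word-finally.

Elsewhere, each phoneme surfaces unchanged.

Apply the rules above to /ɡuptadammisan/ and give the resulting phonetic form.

[ɡuptadãmmisãn]

/ɡ/ (word-initial): rule 1 targets it, but not word-finally → unchanged [ɡ].
/u/ (between /ɡ/ and /p/): rule 3 targets it, but not before a nasal consonant → unchanged [u].
/p/ (between /u/ and /t/) is unaffected → [p].
/t/ (between /p/ and /a/) is in the target of rule 4 but the environment (word-finally) is not met → [t].
/a/ — between /t/ and /d/; rule 3 does not apply here → [a].
/d/ (between /a/ and /a/) is in the target of rule 1 but the environment (word-finally) is not met → [d].
/a/ meets the environment for rule 3 (before a nasal consonant) → [ã].
/m/ — not in any rule's target class → [m].
/m/ (between /m/ and /i/) is unaffected → [m].
/i/ (between /m/ and /s/) fails the environment for rule 3, so it stays [i].
/s/ (between /i/ and /a/) is unaffected → [s].
Rule 3 applies to /a/ (between /s/ and /n/: before a nasal consonant) → [ã].
/n/ (word-final) is unaffected → [n].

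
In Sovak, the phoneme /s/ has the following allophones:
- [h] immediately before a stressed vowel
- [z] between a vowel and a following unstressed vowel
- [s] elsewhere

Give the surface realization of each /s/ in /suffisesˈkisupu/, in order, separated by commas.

Occurrence 1 (position 1): no conditioning environment matches → elsewhere allophone [s].
Occurrence 2 (position 6): between a vowel and a following unstressed vowel → [z].
Occurrence 3 (position 8): no conditioning environment matches → elsewhere allophone [s].
Occurrence 4 (position 11): between a vowel and a following unstressed vowel → [z].

[s], [z], [s], [z]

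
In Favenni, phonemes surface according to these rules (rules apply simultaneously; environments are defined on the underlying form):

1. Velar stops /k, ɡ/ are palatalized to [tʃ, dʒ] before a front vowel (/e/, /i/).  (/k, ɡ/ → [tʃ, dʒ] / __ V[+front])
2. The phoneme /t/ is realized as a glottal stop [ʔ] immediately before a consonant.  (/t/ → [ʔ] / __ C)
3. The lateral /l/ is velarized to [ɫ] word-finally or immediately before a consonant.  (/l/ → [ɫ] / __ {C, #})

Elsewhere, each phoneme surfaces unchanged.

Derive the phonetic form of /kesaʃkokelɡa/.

[tʃesaʃkotʃeɫɡa]

/k/ (word-initial) occurs before a front vowel → [tʃ] by rule 1.
/e/ — not in any rule's target class → [e].
/s/ (between /e/ and /a/) is unaffected → [s].
/a/ (between /s/ and /ʃ/) is unaffected → [a].
/ʃ/ — not in any rule's target class → [ʃ].
/k/ — between /ʃ/ and /o/; rule 1 does not apply here → [k].
/o/ (between /k/ and /k/): no rule targets it → [o].
/k/ (between /o/ and /e/) occurs before a front vowel → [tʃ] by rule 1.
/e/ (between /k/ and /l/) is unaffected → [e].
/l/ meets the environment for rule 3 (word-finally or immediately before a consonant) → [ɫ].
/ɡ/ — between /l/ and /a/; rule 1 does not apply here → [ɡ].
/a/ stays [a].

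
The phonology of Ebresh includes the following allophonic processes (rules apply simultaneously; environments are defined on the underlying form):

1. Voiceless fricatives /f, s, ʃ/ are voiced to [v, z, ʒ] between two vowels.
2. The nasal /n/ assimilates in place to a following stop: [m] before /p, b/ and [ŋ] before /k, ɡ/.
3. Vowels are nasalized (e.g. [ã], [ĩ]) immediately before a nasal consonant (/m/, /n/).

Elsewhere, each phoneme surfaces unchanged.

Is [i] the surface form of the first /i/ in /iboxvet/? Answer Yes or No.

/i/ (word-initial) fails the environment for rule 3, so it stays [i].
The actual realization is [i], which matches [i].

Yes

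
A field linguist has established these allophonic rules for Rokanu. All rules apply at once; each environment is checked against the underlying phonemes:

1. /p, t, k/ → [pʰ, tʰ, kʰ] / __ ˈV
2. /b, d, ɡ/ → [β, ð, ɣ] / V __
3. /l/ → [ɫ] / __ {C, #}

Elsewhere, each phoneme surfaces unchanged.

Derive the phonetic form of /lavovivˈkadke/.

/l/ (word-initial) is in the target of rule 3 but the environment (word-finally or immediately before a consonant) is not met → [l].
/a/ (between /l/ and /v/): no rule targets it → [a].
/v/ stays [v].
/o/ (between /v/ and /v/): no rule targets it → [o].
/v/ (between /o/ and /i/) is unaffected → [v].
/i/ (between /v/ and /v/) is unaffected → [i].
/v/ (between /i/ and /k/) is unaffected → [v].
/k/ — between /v/ and /a/, immediately before a stressed vowel — surfaces as [kʰ] (rule 1).
/a/ — not in any rule's target class → [a].
Rule 2 applies to /d/ (between /a/ and /k/: immediately after a vowel) → [ð].
/k/ (between /d/ and /e/) fails the environment for rule 1, so it stays [k].
/e/ (word-final): no rule targets it → [e].

[lavovivˈkʰaðke]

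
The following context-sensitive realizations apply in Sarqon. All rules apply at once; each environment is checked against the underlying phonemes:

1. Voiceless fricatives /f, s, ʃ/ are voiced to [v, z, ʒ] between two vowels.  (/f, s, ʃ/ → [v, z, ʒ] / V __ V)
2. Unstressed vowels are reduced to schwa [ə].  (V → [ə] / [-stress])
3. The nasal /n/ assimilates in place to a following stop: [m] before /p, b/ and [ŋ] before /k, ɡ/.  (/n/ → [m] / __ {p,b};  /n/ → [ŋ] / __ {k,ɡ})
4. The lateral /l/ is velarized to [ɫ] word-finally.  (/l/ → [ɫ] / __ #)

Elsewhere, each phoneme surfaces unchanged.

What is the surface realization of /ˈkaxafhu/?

/k/ — not in any rule's target class → [k].
/a/ (between /k/ and /x/) fails the environment for rule 2, so it stays [a].
/x/ (between /a/ and /a/) is unaffected → [x].
Rule 2 applies to /a/ (between /x/ and /f/: in an unstressed syllable) → [ə].
/f/ (between /a/ and /h/) fails the environment for rule 1, so it stays [f].
/h/ — not in any rule's target class → [h].
Rule 2 applies to /u/ (word-final: in an unstressed syllable) → [ə].

[ˈkaxəfhə]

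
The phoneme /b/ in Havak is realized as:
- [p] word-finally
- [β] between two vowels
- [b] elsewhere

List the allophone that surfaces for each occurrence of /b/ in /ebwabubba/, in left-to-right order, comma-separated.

[b], [β], [b], [b]

Occurrence 1 (position 2): no conditioning environment matches → elsewhere allophone [b].
Occurrence 2 (position 5): between two vowels → [β].
Occurrence 3 (position 7): no conditioning environment matches → elsewhere allophone [b].
Occurrence 4 (position 8): no conditioning environment matches → elsewhere allophone [b].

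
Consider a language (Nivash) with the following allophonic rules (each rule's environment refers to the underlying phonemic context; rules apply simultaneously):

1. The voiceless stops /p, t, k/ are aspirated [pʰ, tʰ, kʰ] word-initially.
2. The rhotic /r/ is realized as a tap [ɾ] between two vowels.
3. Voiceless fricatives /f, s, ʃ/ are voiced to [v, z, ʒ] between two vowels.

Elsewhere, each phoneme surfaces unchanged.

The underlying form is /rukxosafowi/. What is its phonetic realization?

/r/ — word-initial; rule 2 does not apply here → [r].
/u/ — not in any rule's target class → [u].
/k/ — between /u/ and /x/; rule 1 does not apply here → [k].
/x/ (between /k/ and /o/): no rule targets it → [x].
/o/ (between /x/ and /s/): no rule targets it → [o].
/s/ (between /o/ and /a/) occurs between two vowels → [z] by rule 3.
/a/ (between /s/ and /f/): no rule targets it → [a].
Rule 3 applies to /f/ (between /a/ and /o/: between two vowels) → [v].
/o/ (between /f/ and /w/) is unaffected → [o].
/w/ stays [w].
/i/ (word-final): no rule targets it → [i].

[rukxozavowi]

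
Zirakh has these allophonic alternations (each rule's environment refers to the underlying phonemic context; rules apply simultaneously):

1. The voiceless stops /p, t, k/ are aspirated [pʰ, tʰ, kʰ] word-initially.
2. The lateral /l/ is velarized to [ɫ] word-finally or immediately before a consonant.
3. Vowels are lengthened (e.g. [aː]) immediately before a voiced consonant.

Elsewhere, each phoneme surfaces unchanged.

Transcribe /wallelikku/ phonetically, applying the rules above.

/w/ (word-initial): no rule targets it → [w].
/a/ (between /w/ and /l/) occurs before a voiced consonant → [aː] by rule 3.
/l/ (between /a/ and /l/) occurs word-finally or immediately before a consonant → [ɫ] by rule 2.
/l/ (between /l/ and /e/) is in the target of rule 2 but the environment (word-finally or immediately before a consonant) is not met → [l].
/e/ (between /l/ and /l/) occurs before a voiced consonant → [eː] by rule 3.
/l/ (between /e/ and /i/) fails the environment for rule 2, so it stays [l].
/i/ (between /l/ and /k/): rule 3 targets it, but not before a voiced consonant → unchanged [i].
/k/ — between /i/ and /k/; rule 1 does not apply here → [k].
/k/ (between /k/ and /u/) fails the environment for rule 1, so it stays [k].
/u/ (word-final): rule 3 targets it, but not before a voiced consonant → unchanged [u].

[waːɫleːlikku]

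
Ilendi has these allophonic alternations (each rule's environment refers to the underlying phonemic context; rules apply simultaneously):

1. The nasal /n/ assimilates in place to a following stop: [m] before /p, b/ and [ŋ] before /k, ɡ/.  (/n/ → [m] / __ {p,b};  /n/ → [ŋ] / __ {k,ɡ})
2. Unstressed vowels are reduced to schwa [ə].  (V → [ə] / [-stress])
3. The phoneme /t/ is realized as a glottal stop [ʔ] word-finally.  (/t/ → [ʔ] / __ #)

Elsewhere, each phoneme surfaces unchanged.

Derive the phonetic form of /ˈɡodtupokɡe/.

[ˈɡodtəpəkɡə]

/ɡ/ stays [ɡ].
/o/ (between /ɡ/ and /d/) is in the target of rule 2 but the environment (in an unstressed syllable) is not met → [o].
/d/ stays [d].
/t/ (between /d/ and /u/) is in the target of rule 3 but the environment (word-finally) is not met → [t].
/u/ (between /t/ and /p/) occurs in an unstressed syllable → [ə] by rule 2.
/p/ — not in any rule's target class → [p].
/o/ (between /p/ and /k/) occurs in an unstressed syllable → [ə] by rule 2.
/k/ (between /o/ and /ɡ/): no rule targets it → [k].
/ɡ/ stays [ɡ].
/e/ — word-final, in an unstressed syllable — surfaces as [ə] (rule 2).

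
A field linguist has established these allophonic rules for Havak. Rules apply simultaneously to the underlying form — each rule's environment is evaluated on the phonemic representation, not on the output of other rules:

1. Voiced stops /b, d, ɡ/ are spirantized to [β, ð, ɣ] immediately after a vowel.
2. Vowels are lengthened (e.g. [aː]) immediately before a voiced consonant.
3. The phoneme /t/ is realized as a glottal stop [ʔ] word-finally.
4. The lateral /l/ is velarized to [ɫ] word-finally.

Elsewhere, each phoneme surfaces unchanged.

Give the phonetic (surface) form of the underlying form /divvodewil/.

[diːvvoːðeːwiːɫ]

/d/ (word-initial) fails the environment for rule 1, so it stays [d].
/i/ meets the environment for rule 2 (before a voiced consonant) → [iː].
/o/ (between /v/ and /d/) occurs before a voiced consonant → [oː] by rule 2.
/d/ (between /o/ and /e/): immediately after a vowel, so rule 1 applies → [ð].
/e/ (between /d/ and /w/) occurs before a voiced consonant → [eː] by rule 2.
/i/ (between /w/ and /l/): before a voiced consonant, so rule 2 applies → [iː].
Rule 4 applies to /l/ (word-final: word-finally) → [ɫ].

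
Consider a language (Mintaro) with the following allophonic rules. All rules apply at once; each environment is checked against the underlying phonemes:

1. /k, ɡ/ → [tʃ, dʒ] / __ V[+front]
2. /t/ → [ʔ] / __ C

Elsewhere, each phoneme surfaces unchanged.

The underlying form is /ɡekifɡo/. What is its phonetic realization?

/ɡ/ — word-initial, before a front vowel — surfaces as [dʒ] (rule 1).
/e/ — not in any rule's target class → [e].
/k/ — between /e/ and /i/, before a front vowel — surfaces as [tʃ] (rule 1).
/i/ (between /k/ and /f/) is unaffected → [i].
/f/ (between /i/ and /ɡ/): no rule targets it → [f].
/ɡ/ — between /f/ and /o/; rule 1 does not apply here → [ɡ].
/o/ (word-final) is unaffected → [o].

[dʒetʃifɡo]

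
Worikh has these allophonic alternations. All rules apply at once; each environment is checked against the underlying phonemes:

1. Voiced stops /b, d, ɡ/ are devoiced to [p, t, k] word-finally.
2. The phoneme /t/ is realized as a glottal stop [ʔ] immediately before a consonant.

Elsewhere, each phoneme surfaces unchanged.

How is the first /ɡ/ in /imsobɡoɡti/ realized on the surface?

[ɡ]

/ɡ/ (between /b/ and /o/) is in the target of rule 1 but the environment (word-finally) is not met → [ɡ].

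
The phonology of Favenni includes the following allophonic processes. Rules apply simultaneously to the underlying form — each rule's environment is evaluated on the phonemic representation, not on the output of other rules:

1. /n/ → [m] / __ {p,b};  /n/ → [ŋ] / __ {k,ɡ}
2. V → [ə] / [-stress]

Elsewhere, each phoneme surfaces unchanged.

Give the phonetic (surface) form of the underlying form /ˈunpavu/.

[ˈumpəvə]

/u/ (word-initial) fails the environment for rule 2, so it stays [u].
/n/ (between /u/ and /p/): before a labial or velar stop, so rule 1 applies → [m].
/p/ (between /n/ and /a/): no rule targets it → [p].
/a/ (between /p/ and /v/): in an unstressed syllable, so rule 2 applies → [ə].
/v/ — not in any rule's target class → [v].
/u/ (word-final): in an unstressed syllable, so rule 2 applies → [ə].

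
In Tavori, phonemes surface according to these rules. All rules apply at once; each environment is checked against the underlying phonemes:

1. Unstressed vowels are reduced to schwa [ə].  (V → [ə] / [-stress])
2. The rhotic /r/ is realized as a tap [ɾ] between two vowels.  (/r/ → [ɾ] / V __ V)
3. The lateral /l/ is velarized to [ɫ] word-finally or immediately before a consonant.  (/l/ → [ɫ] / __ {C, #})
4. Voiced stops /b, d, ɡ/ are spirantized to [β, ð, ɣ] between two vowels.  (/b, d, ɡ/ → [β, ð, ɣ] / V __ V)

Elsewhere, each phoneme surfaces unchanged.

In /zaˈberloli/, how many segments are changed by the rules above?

Segments that undergo a rule: /a/ → [ə] (rule 1); /b/ → [β] (rule 4); /o/ → [ə] (rule 1); /i/ → [ə] (rule 1).
All other segments surface unchanged.

4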